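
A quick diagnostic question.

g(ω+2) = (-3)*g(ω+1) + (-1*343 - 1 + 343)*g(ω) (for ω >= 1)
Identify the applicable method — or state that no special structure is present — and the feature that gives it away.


Best approach: the characteristic-root method — the recurrence treats every index alike (constant coefficients, no forcing) — precisely the regime where r^ω trials close it.


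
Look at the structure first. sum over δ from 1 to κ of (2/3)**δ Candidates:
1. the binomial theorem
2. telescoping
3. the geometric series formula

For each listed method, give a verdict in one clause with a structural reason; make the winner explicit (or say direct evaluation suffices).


Technique: the geometric series formula — the ratio of consecutive terms is the constant 2/3, independent of the index — a geometric sum.
- the binomial theorem — there is no pair of bases whose matched powers would reassemble into a single binomial power.
- telescoping: neither a shifted-difference shape nor integer-spaced poles are present.
- the geometric series formula — yes — fits the structure here.


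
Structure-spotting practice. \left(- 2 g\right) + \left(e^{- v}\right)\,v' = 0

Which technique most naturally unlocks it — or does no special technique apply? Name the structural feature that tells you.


Technique: separation of variables — solved for the derivative, the right side splits multiplicatively into a function of each variable alone — divide and integrate each side. The equation is exact as it stands too — a potential function exists — though separation reads the split structure directly.


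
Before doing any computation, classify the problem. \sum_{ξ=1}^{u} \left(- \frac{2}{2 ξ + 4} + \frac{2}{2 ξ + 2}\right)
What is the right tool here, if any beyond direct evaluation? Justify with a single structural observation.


Method: telescoping — consecutive terms evaluate one function at adjacent indices (\frac{2}{2 ξ + 2} is its current value): one term's tail is the next term's head, so the chain collapses.


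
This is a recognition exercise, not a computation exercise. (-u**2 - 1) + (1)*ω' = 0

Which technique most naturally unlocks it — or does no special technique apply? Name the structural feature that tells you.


Verdict: no special technique — with ω absent the equation is not coupled at all: direct integration in u.


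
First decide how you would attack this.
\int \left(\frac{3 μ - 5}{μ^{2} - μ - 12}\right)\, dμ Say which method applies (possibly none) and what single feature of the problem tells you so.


Diagnosis: partial fractions — a proper rational integrand over the factorable μ^{2} - μ - 12: partial fractions reduce it to elementary pieces.


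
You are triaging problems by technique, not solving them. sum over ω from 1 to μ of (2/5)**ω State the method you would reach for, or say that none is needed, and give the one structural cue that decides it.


Method: the geometric series formula — check a ratio of consecutive terms: it is 2/5, independent of the index, so the geometric formula closes the sum.


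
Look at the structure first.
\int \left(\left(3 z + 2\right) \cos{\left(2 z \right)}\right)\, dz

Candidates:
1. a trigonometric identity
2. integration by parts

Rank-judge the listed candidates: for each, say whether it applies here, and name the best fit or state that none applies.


Technique: integration by parts — a polynomial 3 z + 2 against the kernel \cos{\left(2 z \right)} is the signature bounded-ladder case for integration by parts.
- a trigonometric identity — there is no trigonometric structure whose rewriting would simplify the integrand.
- integration by parts: a fit — the right tool for this form.


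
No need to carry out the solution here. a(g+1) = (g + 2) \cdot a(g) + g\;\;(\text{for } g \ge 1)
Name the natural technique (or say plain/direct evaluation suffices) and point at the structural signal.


Diagnosis: a summation factor — normalize by the running product of g + 2: the left side becomes a difference, and differences sum.


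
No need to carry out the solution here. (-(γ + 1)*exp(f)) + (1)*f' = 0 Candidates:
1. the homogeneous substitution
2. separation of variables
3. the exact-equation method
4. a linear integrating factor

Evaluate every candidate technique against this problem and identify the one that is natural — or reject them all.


Diagnosis: separation of variables — the derivative equals a pure function of γ (namely γ + 1) times a pure function of f (namely exp(f)); divide and integrate each side.
- the homogeneous substitution — rescaling both variables together changes the slope, so no ratio substitution collapses it.
- separation of variables — applicable, and directly so.
- the exact-equation method — the cross partial derivatives disagree, so no single potential exists.
- a linear integrating factor — a nonlinear term in the unknown puts this outside the integrating-factor template.


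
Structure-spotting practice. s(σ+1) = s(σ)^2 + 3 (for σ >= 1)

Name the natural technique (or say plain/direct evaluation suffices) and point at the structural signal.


Verdict: no special technique — the update rule curves (it is not linear in the unknown sequence), so no superposition-based closed form attaches — iterate or study it directly.


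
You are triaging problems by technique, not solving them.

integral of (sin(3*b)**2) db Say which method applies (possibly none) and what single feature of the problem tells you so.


Verdict: a trigonometric identity — an even power like sin(3*b)**2 flattens under the half-angle identity into first-degree cosines you can integrate directly.


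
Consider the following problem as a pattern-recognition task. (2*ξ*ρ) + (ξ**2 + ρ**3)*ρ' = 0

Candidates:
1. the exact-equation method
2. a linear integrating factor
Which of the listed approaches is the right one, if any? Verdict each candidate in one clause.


Technique: the exact-equation method — checking ∂/∂ρ of 2*ξ*ρ against ∂/∂ξ of ξ**2 + ρ**3: they match — the equation is exact as it stands.
- the exact-equation method: applies; the problem has the shape this method handles.
- a linear integrating factor: the unknown enters nonlinearly (through a power, a denominator, or a transcendental function), which the linear integrating-factor recipe cannot absorb as-is — any repair would come from a preliminary substitution, not the factor.


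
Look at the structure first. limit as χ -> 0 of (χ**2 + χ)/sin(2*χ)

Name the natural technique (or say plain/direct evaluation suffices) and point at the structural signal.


Best approach: l'Hôpital's rule (0/0) — plug in 0: top and bottom both hit zero, so differentiate each and retry. Expanding numerator and denominator to first order gives the same value — the rule automates exactly that.


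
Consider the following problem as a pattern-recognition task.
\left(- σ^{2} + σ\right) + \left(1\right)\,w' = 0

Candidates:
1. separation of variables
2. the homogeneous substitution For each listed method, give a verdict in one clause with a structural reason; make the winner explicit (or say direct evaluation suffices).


Diagnosis: no special technique — with w absent the equation is not coupled at all: direct integration in σ.
- separation of variables — with no unknown in the slope, separating variables is a formality — the equation integrates directly.
- the homogeneous substitution — solved for the derivative, the right side changes under joint scaling of the two variables.


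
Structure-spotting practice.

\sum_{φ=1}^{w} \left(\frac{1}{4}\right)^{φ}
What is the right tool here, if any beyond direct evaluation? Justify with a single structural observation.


Method: the geometric series formula — check a ratio of consecutive terms: it is \frac{1}{4}, independent of the index, so the geometric formula closes the sum.


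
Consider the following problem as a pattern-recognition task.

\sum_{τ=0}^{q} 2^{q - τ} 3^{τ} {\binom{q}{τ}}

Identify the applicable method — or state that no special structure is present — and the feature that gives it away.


Method: the binomial theorem — the binomial coefficients weight matched powers of 3 and 2, which is exactly the expansion of a binomial power.


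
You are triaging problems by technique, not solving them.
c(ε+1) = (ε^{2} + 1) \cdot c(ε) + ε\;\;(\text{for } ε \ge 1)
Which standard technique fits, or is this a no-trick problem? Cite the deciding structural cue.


Diagnosis: a summation factor — an index-dependent multiplier ε^{2} + 1 rules out characteristic roots; a summation factor converts it to a pure difference.


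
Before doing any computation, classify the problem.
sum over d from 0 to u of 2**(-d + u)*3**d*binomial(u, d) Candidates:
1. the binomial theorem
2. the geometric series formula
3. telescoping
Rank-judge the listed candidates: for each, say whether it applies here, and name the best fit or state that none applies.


Diagnosis: the binomial theorem — binomial coefficients against complementary powers of 3 and 2: recognize the binomial expansion and resum.
- the binomial theorem: applicable, and directly so.
- the geometric series formula: consecutive terms are not related by a fixed multiplier.
- telescoping: writing out consecutive terms as given produces no pairwise cancellation.


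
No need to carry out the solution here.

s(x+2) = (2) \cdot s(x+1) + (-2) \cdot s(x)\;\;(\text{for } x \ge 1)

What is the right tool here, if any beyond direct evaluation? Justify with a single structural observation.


Method: the characteristic-root method — the recurrence treats every index alike (constant coefficients, no forcing) — precisely the regime where r^x trials close it.


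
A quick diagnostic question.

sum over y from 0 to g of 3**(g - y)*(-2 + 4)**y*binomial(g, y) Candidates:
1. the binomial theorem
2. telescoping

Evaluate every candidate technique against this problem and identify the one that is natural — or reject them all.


Diagnosis: the binomial theorem — binomial(g, y) weighting matched powers of (-2 + 4) and 3 is the expanded form of ((-2 + 4) + 3)^g — fold it back up.
- the binomial theorem: a fit — the right tool for this form.
- telescoping: in the displayed form, no term reappears at a neighboring index to cancel against.


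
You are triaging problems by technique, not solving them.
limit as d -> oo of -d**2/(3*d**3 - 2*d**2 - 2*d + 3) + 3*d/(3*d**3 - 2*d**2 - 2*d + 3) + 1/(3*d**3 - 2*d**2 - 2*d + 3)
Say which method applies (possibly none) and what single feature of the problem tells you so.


Method: dominant-term comparison — divide by the highest power of d present: lower-order terms vanish and the dominant ratio remains. Differentiating the expression as a single quotient would eventually settle it as well; matching dominant growth settles it immediately.


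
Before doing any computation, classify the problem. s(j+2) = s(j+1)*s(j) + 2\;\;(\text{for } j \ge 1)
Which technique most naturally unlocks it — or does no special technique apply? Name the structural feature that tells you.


Verdict: no special technique — the recurrence is nonlinear in the sequence terms; no linear-recurrence method fits it as written — one iterates or studies it directly.


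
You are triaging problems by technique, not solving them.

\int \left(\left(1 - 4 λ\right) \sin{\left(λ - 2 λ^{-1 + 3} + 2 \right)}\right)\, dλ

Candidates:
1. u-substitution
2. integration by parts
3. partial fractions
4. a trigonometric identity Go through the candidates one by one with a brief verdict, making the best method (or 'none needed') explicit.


Diagnosis: u-substitution — structure check: outer function, inner expression (λ - 2 λ^{-1 + 3} + 2), inner derivative as a factor — the classic u = (λ - 2 λ^{-1 + 3} + 2) pattern.
- u-substitution: a fit — the right tool for this form.
- integration by parts — the non-polynomial partner is not one of the parts kernels — exp, sine, or cosine with a degree-1 argument, or a logarithm.
- partial fractions — the expression is not a ratio of polynomials that decomposes further.
- a trigonometric identity — the trigonometric factor has no even power to reduce and no cross-frequency product to convert — the standard power-reduction and product-to-sum identities do not engage it.


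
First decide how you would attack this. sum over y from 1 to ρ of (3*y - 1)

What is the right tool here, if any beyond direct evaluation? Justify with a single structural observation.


Best approach: no special technique — this is bookkeeping, not technique: standard formulas for sums of constant-multiple powers of y apply termwise.


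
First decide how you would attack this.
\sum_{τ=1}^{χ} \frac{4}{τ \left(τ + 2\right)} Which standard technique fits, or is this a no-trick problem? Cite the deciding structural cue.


Verdict: telescoping — one partial-fraction pass turns \frac{4}{τ \left(τ + 2\right)} into a shifted difference, and shifted differences telescope.


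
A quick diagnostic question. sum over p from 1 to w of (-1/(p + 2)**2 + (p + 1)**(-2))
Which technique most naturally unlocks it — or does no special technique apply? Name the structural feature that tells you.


Method: telescoping — the summand is (p + 1)**(-2) minus the same expression shifted by one, so consecutive terms cancel in pairs.


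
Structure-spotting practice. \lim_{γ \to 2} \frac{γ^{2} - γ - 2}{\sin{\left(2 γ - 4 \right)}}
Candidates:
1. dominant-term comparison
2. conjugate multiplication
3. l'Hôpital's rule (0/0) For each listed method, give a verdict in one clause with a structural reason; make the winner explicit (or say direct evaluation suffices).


Diagnosis: l'Hôpital's rule (0/0) — plug in 2: top and bottom both hit zero, so differentiate each and retry. A first-order expansion at the point is an equally standard path; the rule packages it.
- dominant-term comparison: no ranking of term growth rates resolves the limit here.
- conjugate multiplication: there is no infinity-minus-infinity radical difference to rationalize.
- l'Hôpital's rule (0/0) — yes, a natural case for it.


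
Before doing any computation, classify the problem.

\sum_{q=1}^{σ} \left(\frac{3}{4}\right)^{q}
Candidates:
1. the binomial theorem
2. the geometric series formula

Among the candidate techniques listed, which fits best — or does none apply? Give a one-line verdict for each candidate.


Diagnosis: the geometric series formula — each term is \frac{3}{4} times the previous one, so the geometric-series formula applies directly.
- the binomial theorem — the terms do not reassemble into a binomial power.
- the geometric series formula: applicable, and directly so.


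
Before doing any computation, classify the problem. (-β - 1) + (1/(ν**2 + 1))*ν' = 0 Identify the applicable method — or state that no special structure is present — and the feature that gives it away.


Method: separation of variables — one side of the product carries the independent variable, the other the unknown — the textbook separation shape. The cross-partial test also passes here (vacuously, each side single-variable); the potential-function route would work, separation is simply more immediate.


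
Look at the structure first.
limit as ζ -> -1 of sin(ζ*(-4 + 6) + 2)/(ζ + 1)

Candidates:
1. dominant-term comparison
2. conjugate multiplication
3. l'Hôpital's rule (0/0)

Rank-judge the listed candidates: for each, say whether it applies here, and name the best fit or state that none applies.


Technique: l'Hôpital's rule (0/0) — both numerator and denominator vanish at -1: the genuine 0/0 indeterminate that l'Hôpital exists for. A local series expansion at the point resolves it as well; the rule is the packaged version of that step.
- dominant-term comparison: no dominant power emerges to decide the limit by degree comparison.
- conjugate multiplication: multiplying by a conjugate would not remove any indeterminacy here.
- l'Hôpital's rule (0/0): applicable, and directly so.


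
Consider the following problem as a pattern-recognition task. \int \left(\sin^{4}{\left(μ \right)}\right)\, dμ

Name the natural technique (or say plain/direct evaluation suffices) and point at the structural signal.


Diagnosis: a trigonometric identity — the even exponent on \sin^{4}{\left(μ \right)} signals one move: rewrite via cos of the doubled angle.


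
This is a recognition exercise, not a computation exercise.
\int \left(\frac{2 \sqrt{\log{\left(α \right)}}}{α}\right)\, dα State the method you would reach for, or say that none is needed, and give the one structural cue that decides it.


Best approach: u-substitution — the only nontrivial dependence routes through \log{\left(α \right)}, whose derivative supplies the leftover factor up to a constant multiple — u = \log{\left(α \right)} flattens it.


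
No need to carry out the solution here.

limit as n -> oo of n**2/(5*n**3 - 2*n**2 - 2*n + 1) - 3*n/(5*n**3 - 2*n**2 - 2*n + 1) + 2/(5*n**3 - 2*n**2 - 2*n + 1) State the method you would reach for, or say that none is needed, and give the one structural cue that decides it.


Best approach: dominant-term comparison — at large n only the top-degree terms survive; compare the leading terms and the limit falls out. Differentiating the expression as a single quotient would eventually settle it as well; matching dominant growth settles it immediately.


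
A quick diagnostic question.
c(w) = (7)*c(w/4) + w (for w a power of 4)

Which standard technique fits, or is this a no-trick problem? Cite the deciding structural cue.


Verdict: the master substitution — the recursive call is at index w/4 rather than a shift, a divide-and-conquer shape — substituting w = 4^m linearizes it.


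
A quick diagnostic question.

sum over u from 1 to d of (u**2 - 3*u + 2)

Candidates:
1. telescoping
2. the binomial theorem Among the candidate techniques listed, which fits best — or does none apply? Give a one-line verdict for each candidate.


Diagnosis: no special technique — with only polynomial terms in u present, the classical sum-of-powers identities are all you need.
- telescoping: in the displayed form, no term reappears at a neighboring index to cancel against.
- the binomial theorem — there is no pair of bases whose matched powers would reassemble into a single binomial power.


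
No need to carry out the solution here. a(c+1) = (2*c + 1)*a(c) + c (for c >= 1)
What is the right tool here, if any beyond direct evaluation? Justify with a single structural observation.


Diagnosis: a summation factor — the coefficient 2*c + 1 drifts with the index, so no fixed root exists; normalizing by the cumulative product telescopes it.


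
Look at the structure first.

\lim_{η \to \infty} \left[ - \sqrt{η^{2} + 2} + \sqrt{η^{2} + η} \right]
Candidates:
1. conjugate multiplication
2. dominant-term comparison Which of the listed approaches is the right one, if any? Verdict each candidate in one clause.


Best approach: conjugate multiplication — divergence minus divergence hides a finite answer — expose it by pairing \sqrt{η^{2} + η} - \sqrt{η^{2} + 2} with its conjugate.
- conjugate multiplication — applies; the problem has the shape this method handles.
- dominant-term comparison: this is not a rational comparison of growth rates at infinity.


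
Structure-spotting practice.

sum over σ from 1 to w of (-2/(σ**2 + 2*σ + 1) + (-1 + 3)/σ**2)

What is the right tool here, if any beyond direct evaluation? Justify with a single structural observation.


Technique: telescoping — each term adds (-1 + 3)/σ**2 and subtracts the same expression advanced one index; that subtracted piece cancels against the next term's added copy — only the boundary terms survive.


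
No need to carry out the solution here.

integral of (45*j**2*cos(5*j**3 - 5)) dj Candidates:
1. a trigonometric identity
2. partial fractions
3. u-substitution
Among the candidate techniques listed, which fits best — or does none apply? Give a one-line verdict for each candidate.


Method: u-substitution — the only nontrivial dependence routes through 5*j**3 - 5, whose derivative supplies the leftover factor up to a constant multiple — u = 5*j**3 - 5 flattens it.
- a trigonometric identity — no identity rewrites this into an easier trigonometric form.
- partial fractions: there is no rational-function structure to decompose.
- u-substitution — yes, a natural case for it.


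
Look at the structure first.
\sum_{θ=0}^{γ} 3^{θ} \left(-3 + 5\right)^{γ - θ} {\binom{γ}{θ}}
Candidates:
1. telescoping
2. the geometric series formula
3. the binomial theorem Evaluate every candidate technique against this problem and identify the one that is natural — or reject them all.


Technique: the binomial theorem — the binomial coefficients weight matched powers of 3 and (-3 + 5), which is exactly the expansion of a binomial power.
- telescoping: computed from the summand as displayed, the partial sums build up without the pairwise collapse telescoping exploits.
- the geometric series formula: the term-to-term ratio changes with the index, so the geometric formula cannot close it.
- the binomial theorem — a fit — the right tool for this form.


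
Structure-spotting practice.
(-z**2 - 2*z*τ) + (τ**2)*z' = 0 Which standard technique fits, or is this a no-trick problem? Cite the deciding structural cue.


Technique: the homogeneous substitution — the slope is degree-zero homogeneous: the ratio substitution v = z/τ collapses it. A Bernoulli rewrite works here as the equation stands — the homogeneous substitution is the more immediate reading.


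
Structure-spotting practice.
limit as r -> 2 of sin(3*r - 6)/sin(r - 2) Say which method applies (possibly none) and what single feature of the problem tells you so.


Technique: l'Hôpital's rule (0/0) — both numerator and denominator vanish at 2: the genuine 0/0 indeterminate that l'Hôpital exists for. A local series expansion at the point resolves it as well; the rule is the packaged version of that step.


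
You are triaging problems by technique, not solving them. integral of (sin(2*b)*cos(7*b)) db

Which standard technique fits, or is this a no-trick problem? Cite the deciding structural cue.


Technique: a trigonometric identity — sin(2*b)*cos(7*b) is a beat pattern — rewrite the product as a sum of single-frequency waves before integrating.


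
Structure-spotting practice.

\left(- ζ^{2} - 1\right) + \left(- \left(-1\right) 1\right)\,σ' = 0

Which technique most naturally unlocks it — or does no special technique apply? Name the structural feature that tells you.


Verdict: no special technique — solved for the derivative, σ never appears on the right — this is a direct integration in ζ, not a differential-equations problem at heart.


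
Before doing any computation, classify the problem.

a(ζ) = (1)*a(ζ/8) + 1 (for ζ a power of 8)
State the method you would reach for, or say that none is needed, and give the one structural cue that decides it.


Method: the master substitution — treat m = log base 8 of ζ as the new clock: one recursion step advances m by one while ζ scales by 8.


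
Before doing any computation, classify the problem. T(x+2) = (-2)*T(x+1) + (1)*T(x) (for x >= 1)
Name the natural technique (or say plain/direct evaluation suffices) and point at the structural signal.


Verdict: the characteristic-root method — this is the constant-coefficient homogeneous case — the whole solution in x reduces to a polynomial's roots.


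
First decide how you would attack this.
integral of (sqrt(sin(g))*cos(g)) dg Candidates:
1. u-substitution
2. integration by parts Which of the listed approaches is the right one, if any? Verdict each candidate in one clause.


Verdict: u-substitution — viewed as a product, the integrand is a composition evaluated at sin(g) times (a constant multiple of) that inner expression's derivative, so u = sin(g) makes it elementary.
- u-substitution: applicable, and directly so.
- integration by parts: the integrand does not split as a nonconstant polynomial times an exp, sine, cosine of a linear argument, or logarithm — no polynomial-kernel parts product to differentiate one side of.


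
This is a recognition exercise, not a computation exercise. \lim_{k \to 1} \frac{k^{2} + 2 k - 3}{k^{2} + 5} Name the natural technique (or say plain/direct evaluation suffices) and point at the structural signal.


Diagnosis: no special technique — no vanishing denominator and no indeterminate clash at the point — evaluation is immediate.


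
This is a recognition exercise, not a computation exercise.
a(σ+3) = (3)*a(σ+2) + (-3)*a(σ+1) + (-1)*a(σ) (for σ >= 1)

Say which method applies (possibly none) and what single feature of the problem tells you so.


Technique: the characteristic-root method — this is the constant-coefficient homogeneous case — the whole solution in σ reduces to a polynomial's roots.


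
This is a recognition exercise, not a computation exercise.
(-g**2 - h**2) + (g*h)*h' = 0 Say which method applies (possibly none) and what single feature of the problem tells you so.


Diagnosis: the homogeneous substitution — scaling g and h together leaves the slope fixed — it depends only on h/g, so substitute the ratio. Rearranged, this also fits the Bernoulli template directly; the homogeneous substitution reads the structure without the rearrangement.


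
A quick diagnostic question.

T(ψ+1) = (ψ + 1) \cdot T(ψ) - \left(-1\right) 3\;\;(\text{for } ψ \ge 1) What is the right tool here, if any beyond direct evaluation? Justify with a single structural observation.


Verdict: a summation factor — normalize by the running product of ψ + 1: the left side becomes a difference, and differences sum.


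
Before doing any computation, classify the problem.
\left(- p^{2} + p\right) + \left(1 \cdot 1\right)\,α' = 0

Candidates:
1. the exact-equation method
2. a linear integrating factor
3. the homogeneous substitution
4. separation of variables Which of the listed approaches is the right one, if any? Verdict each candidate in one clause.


Verdict: no special technique — solved for the derivative, α never appears on the right — this is a direct integration in p, not a differential-equations problem at heart.
- the exact-equation method: with the unknown absent from both coefficients, the cross-partial test holds emptily — nothing for the exact method to work on.
- a linear integrating factor: with the unknown absent the integrating factor is a formality; direct integration is the working structure.
- the homogeneous substitution — the ratio of the variables does not determine the slope.
- separation of variables: with no unknown in the slope, separating variables is a formality — the equation integrates directly.


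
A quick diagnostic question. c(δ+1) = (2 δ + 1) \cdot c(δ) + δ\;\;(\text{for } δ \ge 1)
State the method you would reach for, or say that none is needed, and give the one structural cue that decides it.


Best approach: a summation factor — an index-dependent multiplier 2 δ + 1 rules out characteristic roots; a summation factor converts it to a pure difference.


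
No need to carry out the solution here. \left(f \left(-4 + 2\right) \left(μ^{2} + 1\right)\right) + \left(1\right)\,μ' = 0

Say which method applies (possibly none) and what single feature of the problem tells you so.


Diagnosis: separation of variables — all dependence on the two variables factors apart, the defining separable shape.


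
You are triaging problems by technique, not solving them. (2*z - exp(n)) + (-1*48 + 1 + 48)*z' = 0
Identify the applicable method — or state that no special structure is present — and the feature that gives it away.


Method: a linear integrating factor — first power of z, nonzero forcing: the integrating-factor recipe applies verbatim with p = 2.


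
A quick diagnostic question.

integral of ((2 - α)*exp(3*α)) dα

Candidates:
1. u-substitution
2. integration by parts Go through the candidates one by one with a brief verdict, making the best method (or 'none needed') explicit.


Method: integration by parts — 2 - α dies after finitely many derivatives while exp(3*α) cycles under integration — the tabular/parts setup.
- u-substitution: no subexpression of the integrand serves as a whole-integral substitution inner — individual terms may offer their own, but none carries its derivative as a factor of the full integrand; a working change of variable would have to be constructed from outside the expression.
- integration by parts: a fit — the right tool for this form.


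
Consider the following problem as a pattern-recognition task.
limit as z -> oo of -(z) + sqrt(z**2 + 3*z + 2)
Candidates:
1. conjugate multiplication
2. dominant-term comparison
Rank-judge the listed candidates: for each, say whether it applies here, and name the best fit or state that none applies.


Method: conjugate multiplication — this difference gives up after one conjugate multiplication — the radical structure cancels against its conjugate.
- conjugate multiplication — yes, a natural case for it.
- dominant-term comparison — no dominant power emerges to decide the limit by degree comparison.


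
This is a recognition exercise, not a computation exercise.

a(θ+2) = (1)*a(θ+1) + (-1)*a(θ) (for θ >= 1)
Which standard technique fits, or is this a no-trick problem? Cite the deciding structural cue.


Best approach: the characteristic-root method — fixed numeric weights on consecutive terms and no forcing term added: the root method in its home territory.


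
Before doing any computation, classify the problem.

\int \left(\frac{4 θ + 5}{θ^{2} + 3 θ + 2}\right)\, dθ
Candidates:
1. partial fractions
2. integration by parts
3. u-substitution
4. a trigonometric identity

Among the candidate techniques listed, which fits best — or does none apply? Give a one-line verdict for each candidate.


Verdict: partial fractions — the bottom, θ^{2} + 3 θ + 2, comes apart into simple factors, and a proper rational function over split factors decomposes.
- partial fractions — a fit — the right tool for this form.
- integration by parts: the integrand does not split as a nonconstant polynomial times an exp, sine, cosine of a linear argument, or logarithm — no polynomial-kernel parts product to differentiate one side of.
- u-substitution — no subexpression of the integrand pairs with its own derivative as a factor — individual terms may offer their own substitutions, but any change of variable covering the whole integral would have to be constructed from outside the expression.
- a trigonometric identity — no sine or cosine appears, so there is nothing for a trigonometric identity to act on.


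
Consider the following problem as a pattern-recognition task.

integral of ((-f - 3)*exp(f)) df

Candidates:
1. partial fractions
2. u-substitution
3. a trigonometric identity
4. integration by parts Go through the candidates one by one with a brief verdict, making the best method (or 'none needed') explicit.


Diagnosis: integration by parts — a polynomial -f - 3 against the kernel exp(f) is the signature bounded-ladder case for integration by parts.
- partial fractions — there is no rational-function structure to decompose.
- u-substitution: no subexpression of the integrand serves as a whole-integral substitution inner — individual terms may offer their own, but none carries its derivative as a factor of the full integrand; a working change of variable would have to be constructed from outside the expression.
- a trigonometric identity: no sine or cosine appears, so there is nothing for a trigonometric identity to act on.
- integration by parts: yes, a natural case for it.


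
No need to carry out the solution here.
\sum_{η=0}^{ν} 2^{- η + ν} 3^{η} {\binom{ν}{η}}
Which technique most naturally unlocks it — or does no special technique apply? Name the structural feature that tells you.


Method: the binomial theorem — the summand is term η of a binomial expansion in 3 and 2; the whole sum is a single power.


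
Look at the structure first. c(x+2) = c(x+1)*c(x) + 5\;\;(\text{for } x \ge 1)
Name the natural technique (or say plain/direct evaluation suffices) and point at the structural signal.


Diagnosis: no special technique — the unknown enters the rule nonlinearly, not as a weighted sum — no linear method is even well-posed.


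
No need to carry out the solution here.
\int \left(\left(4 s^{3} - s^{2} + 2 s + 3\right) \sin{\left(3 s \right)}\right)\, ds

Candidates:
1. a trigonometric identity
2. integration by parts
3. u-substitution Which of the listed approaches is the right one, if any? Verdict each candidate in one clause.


Method: integration by parts — a polynomial factor 4 s^{3} - s^{2} + 2 s + 3 multiplies \sin{\left(3 s \right)}; differentiating 4 s^{3} - s^{2} + 2 s + 3 lowers its degree while \sin{\left(3 s \right)} integrates cleanly, so parts wins.
- a trigonometric identity — no even trigonometric power and no product of distinct frequencies to rewrite.
- integration by parts: applicable, and directly so.
- u-substitution: no subexpression of the integrand pairs with its own derivative as a factor — individual terms may offer their own substitutions, but any change of variable covering the whole integral would have to be constructed from outside the expression.


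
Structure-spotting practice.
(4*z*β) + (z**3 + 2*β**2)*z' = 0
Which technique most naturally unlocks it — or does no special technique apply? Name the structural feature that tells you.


Method: the exact-equation method — check exactness first: here it holds (4*z*β, z**3 + 2*β**2 have matching cross partials), so no integrating factor is needed.


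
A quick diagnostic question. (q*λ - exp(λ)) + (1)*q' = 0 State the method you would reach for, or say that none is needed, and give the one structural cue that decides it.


Best approach: a linear integrating factor — first power of q, nonzero forcing: the integrating-factor recipe applies verbatim with p = λ.


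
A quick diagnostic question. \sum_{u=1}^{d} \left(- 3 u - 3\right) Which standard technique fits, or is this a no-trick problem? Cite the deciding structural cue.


Best approach: no special technique — no cancellation, no constant ratio, no binomial weights — just polynomial terms summed directly.


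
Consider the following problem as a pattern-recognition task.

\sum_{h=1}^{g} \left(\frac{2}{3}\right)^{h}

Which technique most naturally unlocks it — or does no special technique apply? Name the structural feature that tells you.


Method: the geometric series formula — check a ratio of consecutive terms: it is \frac{2}{3}, independent of the index, so the geometric formula closes the sum.


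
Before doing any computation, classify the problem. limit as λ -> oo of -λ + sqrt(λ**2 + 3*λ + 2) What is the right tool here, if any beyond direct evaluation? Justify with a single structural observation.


Diagnosis: conjugate multiplication — the difference sqrt(λ**2 + 3*λ + 2) - λ is an ∞ − ∞ stalemate; its conjugate partner breaks the tie.


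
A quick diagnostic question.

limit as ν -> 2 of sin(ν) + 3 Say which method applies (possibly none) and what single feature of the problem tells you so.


Technique: no special technique — the expression is continuous at the evaluation point — substitute directly; no indeterminate form appears.


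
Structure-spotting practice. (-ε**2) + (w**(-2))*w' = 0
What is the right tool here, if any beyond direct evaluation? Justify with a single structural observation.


Method: separation of variables — all dependence on the two variables factors apart, the defining separable shape. An exactness check succeeds on this form as well — separation and the potential function arrive at the same answer, separation more directly.


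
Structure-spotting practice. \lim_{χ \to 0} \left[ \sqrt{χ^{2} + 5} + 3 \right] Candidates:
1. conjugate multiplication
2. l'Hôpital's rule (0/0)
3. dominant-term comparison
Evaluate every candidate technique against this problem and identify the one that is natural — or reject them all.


Diagnosis: no special technique — the function is continuous at 0; evaluation is itself the limit, no machinery required.
- conjugate multiplication: no difference of divergent radicals appears, so rationalizing has nothing to cancel.
- l'Hôpital's rule (0/0) — substituting the point gives a finite value outright — there is no indeterminate clash to repair.
- dominant-term comparison — this is not a rational comparison of growth rates at infinity.


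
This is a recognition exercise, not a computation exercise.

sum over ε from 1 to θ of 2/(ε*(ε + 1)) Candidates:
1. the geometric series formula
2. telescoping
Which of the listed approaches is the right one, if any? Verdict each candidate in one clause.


Technique: telescoping — the summand 2/(ε*(ε + 1)) decomposes into fractions whose poles differ by an integer shift — the series collapses.
- the geometric series formula — there is no constant term-to-term ratio.
- telescoping — yes, a natural case for it.


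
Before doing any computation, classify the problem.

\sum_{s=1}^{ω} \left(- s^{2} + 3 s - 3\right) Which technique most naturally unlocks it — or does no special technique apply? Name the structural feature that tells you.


Method: no special technique — Faulhaber territory: sum each constant-multiple power of s with its closed-form formula, no trick required.


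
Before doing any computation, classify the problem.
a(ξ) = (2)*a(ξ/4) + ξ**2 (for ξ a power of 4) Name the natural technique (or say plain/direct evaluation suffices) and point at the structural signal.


Best approach: the master substitution — the argument ξ/4 divides the index by 4; the standard ξ = 4^m substitution converts it to a constant-shift recurrence.


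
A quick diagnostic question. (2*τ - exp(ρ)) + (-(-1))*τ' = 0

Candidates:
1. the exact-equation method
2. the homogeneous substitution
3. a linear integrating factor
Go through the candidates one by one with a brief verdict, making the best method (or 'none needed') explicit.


Technique: a linear integrating factor — linear in the unknown with genuine forcing: multiply through by the exponential of the integrated coefficient and the left side closes into one derivative.
- the exact-equation method: the cross partial derivatives disagree, so no single potential exists.
- the homogeneous substitution — the ratio substitution does not collapse this equation.
- a linear integrating factor: applicable, and directly so.


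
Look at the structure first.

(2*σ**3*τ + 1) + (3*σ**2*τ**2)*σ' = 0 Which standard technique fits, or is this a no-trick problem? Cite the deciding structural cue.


Verdict: the exact-equation method — check exactness first: here it holds (2*σ**3*τ + 1, 3*σ**2*τ**2 have matching cross partials), so no integrating factor is needed.


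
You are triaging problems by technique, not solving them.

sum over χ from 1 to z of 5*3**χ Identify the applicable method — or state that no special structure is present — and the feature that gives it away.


Diagnosis: the geometric series formula — each term is 3 times the previous one, so the geometric-series formula applies directly.


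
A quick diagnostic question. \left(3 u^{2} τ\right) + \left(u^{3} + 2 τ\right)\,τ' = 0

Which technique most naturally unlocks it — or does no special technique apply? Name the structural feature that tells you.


Method: the exact-equation method — d/dτ of 3 u^{2} τ equals d/du of u^{3} + 2 τ: the form is a total differential of one potential — integrate it exactly.
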